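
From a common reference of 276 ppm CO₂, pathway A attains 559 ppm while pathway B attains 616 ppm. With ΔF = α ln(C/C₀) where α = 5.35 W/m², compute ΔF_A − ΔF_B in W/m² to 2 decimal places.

ΔF_A = 5.35 ln(559/276) = 5.35 × 0.70575 = 3.7758 W/m².
ΔF_B = 5.35 ln(616/276) = 5.35 × 0.80285 = 4.2952 W/m².
Difference: 3.7758 − 4.2952 = -0.5194 W/m².

ΔF_A − ΔF_B = -0.52 W/m²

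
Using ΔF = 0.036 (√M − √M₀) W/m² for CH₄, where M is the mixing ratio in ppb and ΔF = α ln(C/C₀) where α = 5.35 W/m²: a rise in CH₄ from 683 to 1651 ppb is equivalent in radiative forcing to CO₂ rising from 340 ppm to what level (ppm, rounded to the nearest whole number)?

C ≈ 375 ppm

CH₄ forcing: 0.036 × (√1651 − √683) = 0.036 × (40.6325 − 26.1343) = 0.036 × 14.4982 = 0.52194 W/m².
Set 5.35 ln(C/340) = 0.52194: ln(C/340) = 0.52194/5.35 = 0.09756, so C = 340 × e^0.09756 = 340 × 1.10248 = 374.84 ppm.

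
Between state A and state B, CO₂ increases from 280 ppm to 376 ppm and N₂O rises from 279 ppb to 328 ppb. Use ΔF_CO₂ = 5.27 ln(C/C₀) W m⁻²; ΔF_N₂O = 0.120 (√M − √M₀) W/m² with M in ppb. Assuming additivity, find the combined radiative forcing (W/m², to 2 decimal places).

ΔF = 1.72 W/m²

CO₂: 5.27 × ln(376/280) = 5.27 × ln(1.34286) = 5.27 × 0.29480 = 1.5536 W/m².
N₂O: 0.120 × (√328 − √279) = 0.120 × (18.1108 − 16.7033) = 0.120 × 1.4075 = 0.1689 W/m².
Total ΔF = 1.5536 + 0.1689 = 1.7225 W/m².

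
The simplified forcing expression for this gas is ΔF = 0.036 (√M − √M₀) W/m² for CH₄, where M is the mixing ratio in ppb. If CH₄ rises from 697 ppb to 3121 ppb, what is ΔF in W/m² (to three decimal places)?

CH₄: 0.036 × (√3121 − √697) = 0.036 × (55.8659 − 26.4008) = 0.036 × 29.4651 = 1.0607 W/m².

ΔF = 1.061 W/m²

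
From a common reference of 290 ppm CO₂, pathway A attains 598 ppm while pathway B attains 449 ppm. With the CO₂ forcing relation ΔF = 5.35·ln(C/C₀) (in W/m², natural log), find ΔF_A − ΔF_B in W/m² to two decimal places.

ΔF_A − ΔF_B = 1.53 W/m²

ΔF_A = 5.35 ln(598/290) = 5.35 × 0.72371 = 3.8718 W/m².
ΔF_B = 5.35 ln(449/290) = 5.35 × 0.43714 = 2.3387 W/m².
Difference: 3.8718 − 2.3387 = 1.5331 W/m².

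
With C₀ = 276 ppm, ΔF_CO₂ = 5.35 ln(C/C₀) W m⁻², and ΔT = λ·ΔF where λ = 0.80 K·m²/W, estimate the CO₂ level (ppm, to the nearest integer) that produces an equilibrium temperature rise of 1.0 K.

Required forcing: ΔF = ΔT/λ = 1.0/0.80 = 1.2500 W/m².
Then ln(C/276) = ΔF/5.35 = 1.2500/5.35 = 0.23364.
So C = 276 × e^0.23364 = 276 × 1.26319 = 348.64 ppm.

C ≈ 349 ppm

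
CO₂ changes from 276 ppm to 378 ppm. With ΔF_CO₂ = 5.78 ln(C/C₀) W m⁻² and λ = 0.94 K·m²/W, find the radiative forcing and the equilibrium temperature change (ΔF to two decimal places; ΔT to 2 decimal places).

CO₂: 5.78 × ln(378/276) = 5.78 × ln(1.36957) = 5.78 × 0.31450 = 1.8178 W/m².
ΔT = λ ΔF = 0.94 × 1.82 = 1.7108 K.

ΔF = 1.82 W/m²; ΔT = 1.71 K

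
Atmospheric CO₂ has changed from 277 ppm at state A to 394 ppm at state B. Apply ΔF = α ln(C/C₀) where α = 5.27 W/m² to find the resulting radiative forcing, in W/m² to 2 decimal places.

ΔF = 1.86 W/m²

CO₂: 5.27 × ln(394/277) = 5.27 × ln(1.42238) = 5.27 × 0.35233 = 1.8568 W/m².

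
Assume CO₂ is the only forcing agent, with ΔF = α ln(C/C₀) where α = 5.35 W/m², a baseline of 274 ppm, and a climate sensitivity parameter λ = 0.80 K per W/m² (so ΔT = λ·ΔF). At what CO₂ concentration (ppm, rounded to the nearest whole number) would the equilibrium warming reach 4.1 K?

Required forcing: ΔF = ΔT/λ = 4.1/0.80 = 5.1250 W/m².
Then ln(C/274) = ΔF/5.35 = 5.1250/5.35 = 0.95794.
So C = 274 × e^0.95794 = 274 × 2.60632 = 714.13 ppm.

C ≈ 714 ppm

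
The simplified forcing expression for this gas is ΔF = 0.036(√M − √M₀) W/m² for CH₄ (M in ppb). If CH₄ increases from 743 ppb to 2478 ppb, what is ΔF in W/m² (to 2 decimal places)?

ΔF = 0.81 W/m²

CH₄: 0.036 × (√2478 − √743) = 0.036 × (49.7795 − 27.2580) = 0.036 × 22.5215 = 0.8108 W/m².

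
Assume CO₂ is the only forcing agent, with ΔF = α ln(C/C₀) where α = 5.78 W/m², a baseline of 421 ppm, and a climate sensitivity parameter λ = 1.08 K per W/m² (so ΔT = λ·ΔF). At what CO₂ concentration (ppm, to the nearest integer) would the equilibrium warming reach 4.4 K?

Required forcing: ΔF = ΔT/λ = 4.4/1.08 = 4.0741 W/m².
Then ln(C/421) = ΔF/5.78 = 4.0741/5.78 = 0.70486.
So C = 421 × e^0.70486 = 421 × 2.02356 = 851.92 ppm.

C ≈ 852 ppm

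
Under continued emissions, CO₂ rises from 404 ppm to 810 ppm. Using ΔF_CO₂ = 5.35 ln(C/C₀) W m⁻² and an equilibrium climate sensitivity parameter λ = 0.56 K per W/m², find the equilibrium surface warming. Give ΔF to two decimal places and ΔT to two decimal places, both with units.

ΔF = 3.72 W/m²; ΔT = 2.08 K

CO₂: 5.35 × ln(810/404) = 5.35 × ln(2.00495) = 5.35 × 0.69562 = 3.7216 W/m².
ΔT = λ ΔF = 0.56 × 3.72 = 2.0832 K.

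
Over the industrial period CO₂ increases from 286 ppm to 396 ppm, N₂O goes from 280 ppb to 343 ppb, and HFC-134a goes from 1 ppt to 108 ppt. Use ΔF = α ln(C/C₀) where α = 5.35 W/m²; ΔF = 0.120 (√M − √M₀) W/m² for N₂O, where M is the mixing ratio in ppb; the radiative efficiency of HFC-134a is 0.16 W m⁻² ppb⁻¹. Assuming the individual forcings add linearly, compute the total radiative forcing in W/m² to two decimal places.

CO₂: 5.35 × ln(396/286) = 5.35 × ln(1.38462) = 5.35 × 0.32543 = 1.7411 W/m².
N₂O: 0.120 × (√343 − √280) = 0.120 × (18.5203 − 16.7332) = 0.120 × 1.7871 = 0.2145 W/m².
HFC-134a: Δ = 108 − 1 = 107 ppt = 0.107 ppb; ΔF = 0.16 × 0.107 = 0.0171 W/m².
Total ΔF = 1.7411 + 0.2145 + 0.0171 = 1.9727 W/m².

ΔF = 1.97 W/m²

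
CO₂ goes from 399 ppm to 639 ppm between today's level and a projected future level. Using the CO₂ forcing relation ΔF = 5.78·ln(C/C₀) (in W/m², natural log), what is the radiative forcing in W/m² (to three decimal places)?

CO₂: 5.78 × ln(639/399) = 5.78 × ln(1.60150) = 5.78 × 0.47094 = 2.7220 W/m².

ΔF = 2.722 W/m²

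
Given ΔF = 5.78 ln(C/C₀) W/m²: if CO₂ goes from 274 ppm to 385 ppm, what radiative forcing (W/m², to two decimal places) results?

ΔF = 1.97 W/m²

CO₂ absorption bands are partially saturated, so forcing scales with the logarithm of the concentration ratio.
CO₂: 5.78 × ln(385/274) = 5.78 × ln(1.40511) = 5.78 × 0.34012 = 1.9659 W/m².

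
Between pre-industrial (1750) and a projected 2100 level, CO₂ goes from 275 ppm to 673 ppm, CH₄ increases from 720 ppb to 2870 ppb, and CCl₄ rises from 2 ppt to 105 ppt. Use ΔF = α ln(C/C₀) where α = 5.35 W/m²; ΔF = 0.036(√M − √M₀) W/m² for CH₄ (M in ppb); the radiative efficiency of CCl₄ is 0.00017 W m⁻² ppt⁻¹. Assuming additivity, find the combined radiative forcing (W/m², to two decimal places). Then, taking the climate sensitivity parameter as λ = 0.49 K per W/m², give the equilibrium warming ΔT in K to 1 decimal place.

ΔF = 5.77 W/m²; ΔT = 2.8 K

CO₂: 5.35 × ln(673/275) = 5.35 × ln(2.44727) = 5.35 × 0.89497 = 4.7881 W/m².
CH₄: 0.036 × (√2870 − √720) = 0.036 × (53.5724 − 26.8328) = 0.036 × 26.7396 = 0.9626 W/m².
CCl₄: ΔF = 0.00017 × (105 − 2) = 0.00017 × 103 = 0.0175 W/m².
Total ΔF = 4.7881 + 0.9626 + 0.0175 = 5.7682 W/m².
ΔT = λ ΔF = 0.49 × 5.77 = 2.8273 K.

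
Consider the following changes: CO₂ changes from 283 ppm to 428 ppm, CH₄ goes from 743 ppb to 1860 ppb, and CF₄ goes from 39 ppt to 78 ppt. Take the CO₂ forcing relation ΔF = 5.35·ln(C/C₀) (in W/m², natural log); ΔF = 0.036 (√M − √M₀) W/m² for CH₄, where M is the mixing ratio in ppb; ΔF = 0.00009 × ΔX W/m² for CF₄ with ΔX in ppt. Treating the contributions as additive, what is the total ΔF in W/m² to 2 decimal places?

ΔF = 2.79 W/m²

CO₂: 5.35 × ln(428/283) = 5.35 × ln(1.51237) = 5.35 × 0.41368 = 2.2132 W/m².
CH₄: 0.036 × (√1860 − √743) = 0.036 × (43.1277 − 27.2580) = 0.036 × 15.8697 = 0.5713 W/m².
CF₄: ΔF = 0.00009 × (78 − 39) = 0.00009 × 39 = 0.0035 W/m².
Total ΔF = 2.2132 + 0.5713 + 0.0035 = 2.7880 W/m².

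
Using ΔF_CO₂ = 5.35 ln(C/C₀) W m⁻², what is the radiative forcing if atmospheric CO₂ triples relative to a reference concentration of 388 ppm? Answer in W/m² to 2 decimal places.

ΔF = 5.35 × ln(3) = 5.35 × 1.09861 = 5.8776 W/m².

ΔF = 5.88 W/m²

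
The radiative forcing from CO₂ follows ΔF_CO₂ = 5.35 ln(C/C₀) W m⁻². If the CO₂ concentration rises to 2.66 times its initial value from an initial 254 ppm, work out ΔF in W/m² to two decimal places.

ΔF = 5.23 W/m²

Because the forcing depends only on the ratio C/C₀, the initial concentration does not enter.
ΔF = 5.35 × ln(2.66) = 5.35 × 0.97833 = 5.2341 W/m².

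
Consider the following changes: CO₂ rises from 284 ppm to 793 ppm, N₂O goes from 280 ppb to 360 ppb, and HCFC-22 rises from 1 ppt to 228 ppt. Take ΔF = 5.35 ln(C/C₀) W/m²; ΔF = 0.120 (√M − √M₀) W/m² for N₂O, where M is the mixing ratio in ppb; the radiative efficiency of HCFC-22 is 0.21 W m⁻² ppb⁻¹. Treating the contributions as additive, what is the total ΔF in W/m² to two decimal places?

ΔF = 5.81 W/m²

CO₂: 5.35 × ln(793/284) = 5.35 × ln(2.79225) = 5.35 × 1.02685 = 5.4936 W/m².
N₂O: 0.120 × (√360 − √280) = 0.120 × (18.9737 − 16.7332) = 0.120 × 2.2405 = 0.2689 W/m².
HCFC-22: Δ = 228 − 1 = 227 ppt = 0.227 ppb; ΔF = 0.21 × 0.227 = 0.0477 W/m².
Total ΔF = 5.4936 + 0.2689 + 0.0477 = 5.8102 W/m².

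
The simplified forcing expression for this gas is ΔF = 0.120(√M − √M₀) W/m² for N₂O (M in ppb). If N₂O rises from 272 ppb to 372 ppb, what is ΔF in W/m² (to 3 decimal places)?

ΔF = 0.335 W/m²

N₂O: 0.120 × (√372 − √272) = 0.120 × (19.2873 − 16.4924) = 0.120 × 2.7949 = 0.3354 W/m².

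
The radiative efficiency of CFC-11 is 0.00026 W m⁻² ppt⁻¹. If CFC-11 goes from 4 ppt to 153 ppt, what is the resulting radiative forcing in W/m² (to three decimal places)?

CFC-11: ΔF = 0.00026 × (153 − 4) = 0.00026 × 149 = 0.0387 W/m².

ΔF = 0.039 W/m²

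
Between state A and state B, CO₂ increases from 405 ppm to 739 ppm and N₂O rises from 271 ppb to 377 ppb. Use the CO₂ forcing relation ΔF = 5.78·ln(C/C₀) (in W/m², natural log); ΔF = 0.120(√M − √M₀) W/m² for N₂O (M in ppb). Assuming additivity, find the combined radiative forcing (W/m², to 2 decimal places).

CO₂: 5.78 × ln(739/405) = 5.78 × ln(1.82469) = 5.78 × 0.60141 = 3.4761 W/m².
N₂O: 0.120 × (√377 − √271) = 0.120 × (19.4165 − 16.4621) = 0.120 × 2.9544 = 0.3545 W/m².
Total ΔF = 3.4761 + 0.3545 = 3.8306 W/m².

ΔF = 3.83 W/m²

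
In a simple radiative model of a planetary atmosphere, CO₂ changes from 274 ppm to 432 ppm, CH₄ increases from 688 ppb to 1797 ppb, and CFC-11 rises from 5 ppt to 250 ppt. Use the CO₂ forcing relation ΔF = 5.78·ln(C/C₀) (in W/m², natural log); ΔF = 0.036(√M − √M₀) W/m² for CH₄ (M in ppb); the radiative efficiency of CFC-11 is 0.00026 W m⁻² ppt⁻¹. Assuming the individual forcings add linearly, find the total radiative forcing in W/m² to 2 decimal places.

CO₂: 5.78 × ln(432/274) = 5.78 × ln(1.57664) = 5.78 × 0.45530 = 2.6316 W/m².
CH₄: 0.036 × (√1797 − √688) = 0.036 × (42.3910 − 26.2298) = 0.036 × 16.1612 = 0.5818 W/m².
CFC-11: ΔF = 0.00026 × (250 − 5) = 0.00026 × 245 = 0.0637 W/m².
Total ΔF = 2.6316 + 0.5818 + 0.0637 = 3.2771 W/m².

ΔF = 3.28 W/m²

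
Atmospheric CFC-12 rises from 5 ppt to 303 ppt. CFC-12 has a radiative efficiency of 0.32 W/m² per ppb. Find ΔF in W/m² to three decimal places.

ΔF = 0.095 W/m²

CFC-12: Δ = 303 − 5 = 298 ppt = 0.298 ppb; ΔF = 0.32 × 0.298 = 0.0954 W/m².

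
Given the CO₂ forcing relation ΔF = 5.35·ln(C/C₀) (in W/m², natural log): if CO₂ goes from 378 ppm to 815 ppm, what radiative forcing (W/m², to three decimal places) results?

ΔF = 4.110 W/m²

CO₂ absorption bands are partially saturated, so forcing scales with the logarithm of the concentration ratio.
CO₂: 5.35 × ln(815/378) = 5.35 × ln(2.15608) = 5.35 × 0.76829 = 4.1104 W/m².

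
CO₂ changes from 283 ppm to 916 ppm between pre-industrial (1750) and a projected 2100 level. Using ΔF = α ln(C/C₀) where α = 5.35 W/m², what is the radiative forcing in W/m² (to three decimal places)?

ΔF = 6.284 W/m²

CO₂: 5.35 × ln(916/283) = 5.35 × ln(3.23675) = 5.35 × 1.17457 = 6.2839 W/m².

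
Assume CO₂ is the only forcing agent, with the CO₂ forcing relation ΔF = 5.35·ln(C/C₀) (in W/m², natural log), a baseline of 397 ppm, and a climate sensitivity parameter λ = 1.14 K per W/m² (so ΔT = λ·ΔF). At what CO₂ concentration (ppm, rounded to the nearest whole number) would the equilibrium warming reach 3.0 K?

C ≈ 649 ppm

Required forcing: ΔF = ΔT/λ = 3.0/1.14 = 2.6316 W/m².
Then ln(C/397) = ΔF/5.35 = 2.6316/5.35 = 0.49189.
So C = 397 × e^0.49189 = 397 × 1.63540 = 649.25 ppm.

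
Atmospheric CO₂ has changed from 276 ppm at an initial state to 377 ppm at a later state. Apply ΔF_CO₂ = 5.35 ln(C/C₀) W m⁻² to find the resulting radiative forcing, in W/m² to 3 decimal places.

CO₂: 5.35 × ln(377/276) = 5.35 × ln(1.36594) = 5.35 × 0.31184 = 1.6683 W/m².

ΔF = 1.668 W/m²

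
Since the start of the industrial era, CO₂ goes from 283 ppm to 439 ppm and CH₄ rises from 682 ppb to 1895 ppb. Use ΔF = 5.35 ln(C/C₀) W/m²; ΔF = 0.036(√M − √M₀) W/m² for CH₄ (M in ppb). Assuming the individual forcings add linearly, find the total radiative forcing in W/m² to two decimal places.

ΔF = 2.98 W/m²

CO₂: 5.35 × ln(439/283) = 5.35 × ln(1.55124) = 5.35 × 0.43905 = 2.3489 W/m².
CH₄: 0.036 × (√1895 − √682) = 0.036 × (43.5316 − 26.1151) = 0.036 × 17.4165 = 0.6270 W/m².
Total ΔF = 2.3489 + 0.6270 = 2.9759 W/m².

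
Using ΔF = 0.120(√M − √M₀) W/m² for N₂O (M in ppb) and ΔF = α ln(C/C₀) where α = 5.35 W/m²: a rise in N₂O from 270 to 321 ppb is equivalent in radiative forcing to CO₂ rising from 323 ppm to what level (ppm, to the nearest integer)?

N₂O forcing: 0.120 × (√321 − √270) = 0.120 × (17.9165 − 16.4317) = 0.120 × 1.4848 = 0.17818 W/m².
Set 5.35 ln(C/323) = 0.17818: ln(C/323) = 0.17818/5.35 = 0.03330, so C = 323 × e^0.03330 = 323 × 1.03386 = 333.94 ppm.

C ≈ 334 ppm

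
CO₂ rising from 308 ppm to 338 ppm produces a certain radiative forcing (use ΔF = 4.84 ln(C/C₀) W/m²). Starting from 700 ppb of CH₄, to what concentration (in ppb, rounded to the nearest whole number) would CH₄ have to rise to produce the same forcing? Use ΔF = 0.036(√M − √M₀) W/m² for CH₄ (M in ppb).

M ≈ 1517 ppb

CO₂ forcing: 4.84 × ln(338/308) = 4.84 × 0.092946 = 0.44986 W/m².
Set 0.036(√M − √700) = 0.44986: √M = 0.44986/0.036 + √700 = 12.4961 + 26.4575 = 38.9536.
M = (38.9536)² = 1517.38 ppb.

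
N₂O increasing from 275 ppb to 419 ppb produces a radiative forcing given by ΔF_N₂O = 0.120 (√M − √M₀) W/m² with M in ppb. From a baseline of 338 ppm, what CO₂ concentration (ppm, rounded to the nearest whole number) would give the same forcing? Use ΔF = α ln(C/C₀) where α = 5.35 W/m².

N₂O forcing: 0.120 × (√419 − √275) = 0.120 × (20.4695 − 16.5831) = 0.120 × 3.8864 = 0.46637 W/m².
Set 5.35 ln(C/338) = 0.46637: ln(C/338) = 0.46637/5.35 = 0.08717, so C = 338 × e^0.08717 = 338 × 1.09108 = 368.79 ppm.

C ≈ 369 ppm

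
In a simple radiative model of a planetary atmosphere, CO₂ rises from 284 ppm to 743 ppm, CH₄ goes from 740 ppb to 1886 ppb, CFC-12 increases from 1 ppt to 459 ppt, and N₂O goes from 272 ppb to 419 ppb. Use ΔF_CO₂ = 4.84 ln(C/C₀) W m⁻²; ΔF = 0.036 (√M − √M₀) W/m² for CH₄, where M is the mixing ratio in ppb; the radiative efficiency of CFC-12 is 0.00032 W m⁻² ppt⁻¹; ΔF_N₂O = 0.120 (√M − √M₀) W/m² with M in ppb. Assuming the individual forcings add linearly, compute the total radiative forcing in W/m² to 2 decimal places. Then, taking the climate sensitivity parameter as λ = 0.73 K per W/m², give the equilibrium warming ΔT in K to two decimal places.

CO₂: 4.84 × ln(743/284) = 4.84 × ln(2.61620) = 4.84 × 0.96172 = 4.6547 W/m².
CH₄: 0.036 × (√1886 − √740) = 0.036 × (43.4281 − 27.2029) = 0.036 × 16.2252 = 0.5841 W/m².
CFC-12: ΔF = 0.00032 × (459 − 1) = 0.00032 × 458 = 0.1466 W/m².
N₂O: 0.120 × (√419 − √272) = 0.120 × (20.4695 − 16.4924) = 0.120 × 3.9771 = 0.4773 W/m².
Total ΔF = 4.6547 + 0.5841 + 0.1466 + 0.4773 = 5.8627 W/m².
ΔT = λ ΔF = 0.73 × 5.86 = 4.2778 K.

ΔF = 5.86 W/m²; ΔT = 4.28 K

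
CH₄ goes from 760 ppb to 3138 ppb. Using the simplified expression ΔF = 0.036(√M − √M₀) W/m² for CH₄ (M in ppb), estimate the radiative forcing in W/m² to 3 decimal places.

CH₄: 0.036 × (√3138 − √760) = 0.036 × (56.0179 − 27.5681) = 0.036 × 28.4498 = 1.0242 W/m².

ΔF = 1.024 W/m²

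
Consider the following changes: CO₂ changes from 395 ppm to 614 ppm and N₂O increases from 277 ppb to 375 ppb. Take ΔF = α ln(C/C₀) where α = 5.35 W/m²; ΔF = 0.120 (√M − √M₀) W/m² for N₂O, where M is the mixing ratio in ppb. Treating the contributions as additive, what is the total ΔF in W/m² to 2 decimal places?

ΔF = 2.69 W/m²

CO₂: 5.35 × ln(614/395) = 5.35 × ln(1.55443) = 5.35 × 0.44111 = 2.3599 W/m².
N₂O: 0.120 × (√375 − √277) = 0.120 × (19.3649 − 16.6433) = 0.120 × 2.7216 = 0.3266 W/m².
Total ΔF = 2.3599 + 0.3266 = 2.6865 W/m².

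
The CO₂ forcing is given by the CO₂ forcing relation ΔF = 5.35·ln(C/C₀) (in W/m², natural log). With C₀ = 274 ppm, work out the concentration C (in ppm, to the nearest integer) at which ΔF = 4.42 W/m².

C ≈ 626 ppm

Set 5.35 ln(C/274) = 4.42, so ln(C/274) = 4.42/5.35 = 0.82617.
Then C/274 = e^0.82617 = 2.28455, giving C = 274 × 2.28455 = 625.97 ppm.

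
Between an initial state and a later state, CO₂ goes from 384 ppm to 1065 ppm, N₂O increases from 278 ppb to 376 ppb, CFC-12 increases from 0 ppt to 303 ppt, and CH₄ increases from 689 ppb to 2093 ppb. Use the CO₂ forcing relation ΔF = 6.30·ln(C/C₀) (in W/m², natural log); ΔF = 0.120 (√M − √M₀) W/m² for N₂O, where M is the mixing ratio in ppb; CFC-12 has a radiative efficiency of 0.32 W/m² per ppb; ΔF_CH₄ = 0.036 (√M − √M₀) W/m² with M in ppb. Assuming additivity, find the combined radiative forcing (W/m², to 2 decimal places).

CO₂: 6.30 × ln(1065/384) = 6.30 × ln(2.77344) = 6.30 × 1.02009 = 6.4266 W/m².
N₂O: 0.120 × (√376 − √278) = 0.120 × (19.3907 − 16.6733) = 0.120 × 2.7174 = 0.3261 W/m².
CFC-12: Δ = 303 − 0 = 303 ppt = 0.303 ppb; ΔF = 0.32 × 0.303 = 0.0970 W/m².
CH₄: 0.036 × (√2093 − √689) = 0.036 × (45.7493 − 26.2488) = 0.036 × 19.5005 = 0.7020 W/m².
Total ΔF = 6.4266 + 0.3261 + 0.0970 + 0.7020 = 7.5517 W/m².

ΔF = 7.55 W/m²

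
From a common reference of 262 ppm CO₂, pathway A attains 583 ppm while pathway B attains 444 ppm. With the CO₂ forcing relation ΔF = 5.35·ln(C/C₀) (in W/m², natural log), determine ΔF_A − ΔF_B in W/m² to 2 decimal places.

ΔF_A = 5.35 ln(583/262) = 5.35 × 0.79984 = 4.2791 W/m².
ΔF_B = 5.35 ln(444/262) = 5.35 × 0.52748 = 2.8220 W/m².
Difference: 4.2791 − 2.8220 = 1.4571 W/m².
(Equivalently, ΔF_A − ΔF_B = 5.35 ln(583/444) = 5.35 × 0.27236 = 1.4571 W/m².)

ΔF_A − ΔF_B = 1.46 W/m²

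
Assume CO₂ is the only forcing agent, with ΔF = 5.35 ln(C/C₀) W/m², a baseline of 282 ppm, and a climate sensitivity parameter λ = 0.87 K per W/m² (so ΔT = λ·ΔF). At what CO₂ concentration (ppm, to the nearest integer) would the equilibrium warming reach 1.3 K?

C ≈ 373 ppm

Required forcing: ΔF = ΔT/λ = 1.3/0.87 = 1.4943 W/m².
Then ln(C/282) = ΔF/5.35 = 1.4943/5.35 = 0.27931.
So C = 282 × e^0.27931 = 282 × 1.32222 = 372.87 ppm.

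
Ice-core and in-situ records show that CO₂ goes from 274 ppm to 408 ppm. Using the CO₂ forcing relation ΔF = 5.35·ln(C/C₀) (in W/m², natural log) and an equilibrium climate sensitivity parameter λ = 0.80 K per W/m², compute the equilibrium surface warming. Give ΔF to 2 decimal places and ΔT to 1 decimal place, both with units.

ΔF = 2.13 W/m²; ΔT = 1.7 K

CO₂: 5.35 × ln(408/274) = 5.35 × ln(1.48905) = 5.35 × 0.39814 = 2.1300 W/m².
ΔT = λ ΔF = 0.80 × 2.13 = 1.7040 K.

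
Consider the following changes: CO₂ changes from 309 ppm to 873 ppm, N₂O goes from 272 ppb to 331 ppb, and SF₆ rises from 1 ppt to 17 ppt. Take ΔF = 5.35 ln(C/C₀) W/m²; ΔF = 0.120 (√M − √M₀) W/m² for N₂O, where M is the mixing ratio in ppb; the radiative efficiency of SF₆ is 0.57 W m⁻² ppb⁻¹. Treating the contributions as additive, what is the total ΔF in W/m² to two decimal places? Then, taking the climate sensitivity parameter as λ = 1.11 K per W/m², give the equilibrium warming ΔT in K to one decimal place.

CO₂: 5.35 × ln(873/309) = 5.35 × ln(2.82524) = 5.35 × 1.03859 = 5.5565 W/m².
N₂O: 0.120 × (√331 − √272) = 0.120 × (18.1934 − 16.4924) = 0.120 × 1.7010 = 0.2041 W/m².
SF₆: Δ = 17 − 1 = 16 ppt = 0.016 ppb; ΔF = 0.57 × 0.016 = 0.0091 W/m².
Total ΔF = 5.5565 + 0.2041 + 0.0091 = 5.7697 W/m².
ΔT = λ ΔF = 1.11 × 5.77 = 6.4047 K.

ΔF = 5.77 W/m²; ΔT = 6.4 K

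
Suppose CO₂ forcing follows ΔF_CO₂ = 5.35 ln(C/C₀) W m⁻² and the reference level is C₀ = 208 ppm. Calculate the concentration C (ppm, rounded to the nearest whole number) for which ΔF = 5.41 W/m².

Set 5.35 ln(C/208) = 5.41, so ln(C/208) = 5.41/5.35 = 1.01121.
Then C/208 = e^1.01121 = 2.74893, giving C = 208 × 2.74893 = 571.78 ppm.

C ≈ 572 ppm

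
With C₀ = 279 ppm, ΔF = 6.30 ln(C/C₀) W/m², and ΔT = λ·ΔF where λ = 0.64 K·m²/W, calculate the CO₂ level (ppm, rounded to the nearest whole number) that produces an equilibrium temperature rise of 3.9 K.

C ≈ 734 ppm

Required forcing: ΔF = ΔT/λ = 3.9/0.64 = 6.0938 W/m².
Then ln(C/279) = ΔF/6.30 = 6.0938/6.30 = 0.96727.
So C = 279 × e^0.96727 = 279 × 2.63075 = 733.98 ppm.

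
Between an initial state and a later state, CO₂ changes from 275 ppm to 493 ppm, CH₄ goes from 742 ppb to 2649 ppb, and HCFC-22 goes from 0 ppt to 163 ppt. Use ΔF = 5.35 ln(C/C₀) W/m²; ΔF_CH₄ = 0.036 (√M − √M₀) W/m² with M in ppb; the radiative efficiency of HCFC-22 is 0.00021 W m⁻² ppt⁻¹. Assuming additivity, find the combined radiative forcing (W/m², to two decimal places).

ΔF = 4.03 W/m²

CO₂: 5.35 × ln(493/275) = 5.35 × ln(1.79273) = 5.35 × 0.58374 = 3.1230 W/m².
CH₄: 0.036 × (√2649 − √742) = 0.036 × (51.4684 − 27.2397) = 0.036 × 24.2287 = 0.8722 W/m².
HCFC-22: ΔF = 0.00021 × (163 − 0) = 0.00021 × 163 = 0.0342 W/m².
Total ΔF = 3.1230 + 0.8722 + 0.0342 = 4.0294 W/m².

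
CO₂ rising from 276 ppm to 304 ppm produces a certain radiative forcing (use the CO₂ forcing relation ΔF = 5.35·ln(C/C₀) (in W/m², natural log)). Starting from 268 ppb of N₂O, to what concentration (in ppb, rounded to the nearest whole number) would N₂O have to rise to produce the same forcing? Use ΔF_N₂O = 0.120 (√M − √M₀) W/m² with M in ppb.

M ≈ 428 ppb

CO₂ forcing: 5.35 × ln(304/276) = 5.35 × 0.096627 = 0.51695 W/m².
Set 0.120(√M − √268) = 0.51695: √M = 0.51695/0.120 + √268 = 4.3079 + 16.3707 = 20.6786.
M = (20.6786)² = 427.60 ppb.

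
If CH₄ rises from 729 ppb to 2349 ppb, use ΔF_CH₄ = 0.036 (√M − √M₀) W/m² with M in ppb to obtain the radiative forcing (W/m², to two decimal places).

CH₄: 0.036 × (√2349 − √729) = 0.036 × (48.4665 − 27.0000) = 0.036 × 21.4665 = 0.7728 W/m².

ΔF = 0.77 W/m²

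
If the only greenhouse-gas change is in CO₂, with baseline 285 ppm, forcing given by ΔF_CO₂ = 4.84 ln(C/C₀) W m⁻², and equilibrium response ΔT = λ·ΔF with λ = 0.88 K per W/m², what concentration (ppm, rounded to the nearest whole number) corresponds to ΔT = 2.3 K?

Required forcing: ΔF = ΔT/λ = 2.3/0.88 = 2.6136 W/m².
Then ln(C/285) = ΔF/4.84 = 2.6136/4.84 = 0.54000.
So C = 285 × e^0.54000 = 285 × 1.71601 = 489.06 ppm.

C ≈ 489 ppm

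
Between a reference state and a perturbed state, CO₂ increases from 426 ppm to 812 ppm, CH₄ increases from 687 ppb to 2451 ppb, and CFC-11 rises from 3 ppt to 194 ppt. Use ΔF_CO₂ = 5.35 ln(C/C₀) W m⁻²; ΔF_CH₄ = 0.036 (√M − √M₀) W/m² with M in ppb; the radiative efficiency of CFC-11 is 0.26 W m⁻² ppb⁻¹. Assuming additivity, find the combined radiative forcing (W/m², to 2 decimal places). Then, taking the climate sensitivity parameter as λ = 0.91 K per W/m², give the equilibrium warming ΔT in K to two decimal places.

CO₂: 5.35 × ln(812/426) = 5.35 × ln(1.90610) = 5.35 × 0.64506 = 3.4511 W/m².
CH₄: 0.036 × (√2451 − √687) = 0.036 × (49.5076 − 26.2107) = 0.036 × 23.2969 = 0.8387 W/m².
CFC-11: Δ = 194 − 3 = 191 ppt = 0.191 ppb; ΔF = 0.26 × 0.191 = 0.0497 W/m².
Total ΔF = 3.4511 + 0.8387 + 0.0497 = 4.3395 W/m².
ΔT = λ ΔF = 0.91 × 4.34 = 3.9494 K.

ΔF = 4.34 W/m²; ΔT = 3.95 K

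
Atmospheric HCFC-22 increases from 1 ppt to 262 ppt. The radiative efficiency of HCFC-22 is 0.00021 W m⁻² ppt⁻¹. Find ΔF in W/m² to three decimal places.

HCFC-22: ΔF = 0.00021 × (262 − 1) = 0.00021 × 261 = 0.0548 W/m².

ΔF = 0.055 W/m²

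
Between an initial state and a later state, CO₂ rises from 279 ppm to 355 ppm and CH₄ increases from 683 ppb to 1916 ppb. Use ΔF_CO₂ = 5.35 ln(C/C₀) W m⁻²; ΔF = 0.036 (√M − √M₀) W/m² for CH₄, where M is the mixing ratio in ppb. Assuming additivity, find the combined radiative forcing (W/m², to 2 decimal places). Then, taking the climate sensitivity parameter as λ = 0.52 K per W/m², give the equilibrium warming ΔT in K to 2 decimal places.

ΔF = 1.92 W/m²; ΔT = 1.00 K

CO₂: 5.35 × ln(355/279) = 5.35 × ln(1.27240) = 5.35 × 0.24090 = 1.2888 W/m².
CH₄: 0.036 × (√1916 − √683) = 0.036 × (43.7721 − 26.1343) = 0.036 × 17.6378 = 0.6350 W/m².
Total ΔF = 1.2888 + 0.6350 = 1.9238 W/m².
ΔT = λ ΔF = 0.52 × 1.92 = 0.9984 K.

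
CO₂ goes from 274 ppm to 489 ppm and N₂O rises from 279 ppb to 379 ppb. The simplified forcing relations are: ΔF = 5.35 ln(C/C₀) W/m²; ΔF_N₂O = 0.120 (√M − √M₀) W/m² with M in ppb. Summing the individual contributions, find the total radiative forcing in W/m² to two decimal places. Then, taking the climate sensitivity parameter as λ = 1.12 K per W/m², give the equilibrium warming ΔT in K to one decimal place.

ΔF = 3.43 W/m²; ΔT = 3.8 K

CO₂: 5.35 × ln(489/274) = 5.35 × ln(1.78467) = 5.35 × 0.57923 = 3.0989 W/m².
N₂O: 0.120 × (√379 − √279) = 0.120 × (19.4679 − 16.7033) = 0.120 × 2.7646 = 0.3318 W/m².
Total ΔF = 3.0989 + 0.3318 = 3.4307 W/m².
ΔT = λ ΔF = 1.12 × 3.43 = 3.8416 K.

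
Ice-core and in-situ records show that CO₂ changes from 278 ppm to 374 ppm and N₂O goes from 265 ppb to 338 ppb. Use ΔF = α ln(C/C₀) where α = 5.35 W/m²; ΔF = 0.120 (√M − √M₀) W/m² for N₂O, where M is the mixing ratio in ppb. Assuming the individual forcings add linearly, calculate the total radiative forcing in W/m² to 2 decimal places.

ΔF = 1.84 W/m²

CO₂: 5.35 × ln(374/278) = 5.35 × ln(1.34532) = 5.35 × 0.29663 = 1.5870 W/m².
N₂O: 0.120 × (√338 − √265) = 0.120 × (18.3848 − 16.2788) = 0.120 × 2.1060 = 0.2527 W/m².
Total ΔF = 1.5870 + 0.2527 = 1.8397 W/m².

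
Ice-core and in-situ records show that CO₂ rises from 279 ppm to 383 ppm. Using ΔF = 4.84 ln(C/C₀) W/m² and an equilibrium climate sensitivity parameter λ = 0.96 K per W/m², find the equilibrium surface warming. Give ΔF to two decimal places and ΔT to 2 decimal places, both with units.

CO₂: 4.84 × ln(383/279) = 4.84 × ln(1.37276) = 4.84 × 0.31682 = 1.5334 W/m².
ΔT = λ ΔF = 0.96 × 1.53 = 1.4688 K.

ΔF = 1.53 W/m²; ΔT = 1.47 K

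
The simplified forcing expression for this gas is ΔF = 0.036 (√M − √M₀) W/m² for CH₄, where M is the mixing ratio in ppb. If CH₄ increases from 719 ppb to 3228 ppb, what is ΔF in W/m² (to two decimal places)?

CH₄: 0.036 × (√3228 − √719) = 0.036 × (56.8155 − 26.8142) = 0.036 × 30.0013 = 1.0800 W/m².

ΔF = 1.08 W/m²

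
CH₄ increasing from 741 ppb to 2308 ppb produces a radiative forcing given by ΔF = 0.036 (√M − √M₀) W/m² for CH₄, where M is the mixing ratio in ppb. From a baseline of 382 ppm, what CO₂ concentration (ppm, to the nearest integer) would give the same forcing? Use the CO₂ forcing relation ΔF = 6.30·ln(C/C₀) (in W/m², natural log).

C ≈ 430 ppm

CH₄ forcing: 0.036 × (√2308 − √741) = 0.036 × (48.0416 − 27.2213) = 0.036 × 20.8203 = 0.74953 W/m².
Set 6.30 ln(C/382) = 0.74953: ln(C/382) = 0.74953/6.30 = 0.11897, so C = 382 × e^0.11897 = 382 × 1.12634 = 430.26 ppm.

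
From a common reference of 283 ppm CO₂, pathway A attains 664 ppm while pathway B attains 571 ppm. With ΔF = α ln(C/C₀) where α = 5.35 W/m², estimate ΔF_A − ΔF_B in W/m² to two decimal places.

ΔF_A − ΔF_B = 0.81 W/m²

ΔF_A = 5.35 ln(664/283) = 5.35 × 0.85284 = 4.5627 W/m².
ΔF_B = 5.35 ln(571/283) = 5.35 × 0.70194 = 3.7554 W/m².
Difference: 4.5627 − 3.7554 = 0.8073 W/m².
(Equivalently, ΔF_A − ΔF_B = 5.35 ln(664/571) = 5.35 × 0.15089 = 0.8073 W/m².)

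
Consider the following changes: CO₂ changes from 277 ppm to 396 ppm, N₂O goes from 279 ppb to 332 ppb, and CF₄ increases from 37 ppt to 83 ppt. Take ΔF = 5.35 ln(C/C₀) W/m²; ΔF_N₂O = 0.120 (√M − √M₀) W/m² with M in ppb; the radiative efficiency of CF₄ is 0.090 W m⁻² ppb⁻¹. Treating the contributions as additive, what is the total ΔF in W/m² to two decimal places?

CO₂: 5.35 × ln(396/277) = 5.35 × ln(1.42960) = 5.35 × 0.35739 = 1.9120 W/m².
N₂O: 0.120 × (√332 − √279) = 0.120 × (18.2209 − 16.7033) = 0.120 × 1.5176 = 0.1821 W/m².
CF₄: Δ = 83 − 37 = 46 ppt = 0.046 ppb; ΔF = 0.090 × 0.046 = 0.0041 W/m².
Total ΔF = 1.9120 + 0.1821 + 0.0041 = 2.0982 W/m².

ΔF = 2.10 W/m²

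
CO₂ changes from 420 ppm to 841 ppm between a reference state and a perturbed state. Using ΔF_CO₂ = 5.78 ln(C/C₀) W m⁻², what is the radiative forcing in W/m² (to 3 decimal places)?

CO₂: 5.78 × ln(841/420) = 5.78 × ln(2.00238) = 5.78 × 0.69434 = 4.0133 W/m².

ΔF = 4.013 W/m²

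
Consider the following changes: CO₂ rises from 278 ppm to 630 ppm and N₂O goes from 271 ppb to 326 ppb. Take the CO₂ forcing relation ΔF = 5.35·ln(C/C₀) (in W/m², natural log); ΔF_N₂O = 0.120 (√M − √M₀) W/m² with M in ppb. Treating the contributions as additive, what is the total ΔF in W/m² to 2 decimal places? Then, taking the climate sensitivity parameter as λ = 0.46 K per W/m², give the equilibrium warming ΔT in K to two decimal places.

CO₂: 5.35 × ln(630/278) = 5.35 × ln(2.26619) = 5.35 × 0.81810 = 4.3768 W/m².
N₂O: 0.120 × (√326 − √271) = 0.120 × (18.0555 − 16.4621) = 0.120 × 1.5934 = 0.1912 W/m².
Total ΔF = 4.3768 + 0.1912 = 4.5680 W/m².
ΔT = λ ΔF = 0.46 × 4.57 = 2.1022 K.

ΔF = 4.57 W/m²; ΔT = 2.10 K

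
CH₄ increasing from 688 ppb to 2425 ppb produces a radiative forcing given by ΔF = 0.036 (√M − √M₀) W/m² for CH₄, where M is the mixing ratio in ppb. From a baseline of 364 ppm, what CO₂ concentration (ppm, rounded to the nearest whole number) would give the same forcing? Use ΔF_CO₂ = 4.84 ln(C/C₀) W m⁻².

CH₄ forcing: 0.036 × (√2425 − √688) = 0.036 × (49.2443 − 26.2298) = 0.036 × 23.0145 = 0.82852 W/m².
Set 4.84 ln(C/364) = 0.82852: ln(C/364) = 0.82852/4.84 = 0.17118, so C = 364 × e^0.17118 = 364 × 1.18670 = 431.96 ppm.

C ≈ 432 ppm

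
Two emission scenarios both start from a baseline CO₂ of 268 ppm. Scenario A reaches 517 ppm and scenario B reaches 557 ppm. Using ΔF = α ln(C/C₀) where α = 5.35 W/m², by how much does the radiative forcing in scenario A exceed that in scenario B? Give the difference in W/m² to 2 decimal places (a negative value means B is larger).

ΔF_A − ΔF_B = -0.40 W/m²

ΔF_A = 5.35 ln(517/268) = 5.35 × 0.65706 = 3.5153 W/m².
ΔF_B = 5.35 ln(557/268) = 5.35 × 0.73158 = 3.9140 W/m².
Difference: 3.5153 − 3.9140 = -0.3987 W/m².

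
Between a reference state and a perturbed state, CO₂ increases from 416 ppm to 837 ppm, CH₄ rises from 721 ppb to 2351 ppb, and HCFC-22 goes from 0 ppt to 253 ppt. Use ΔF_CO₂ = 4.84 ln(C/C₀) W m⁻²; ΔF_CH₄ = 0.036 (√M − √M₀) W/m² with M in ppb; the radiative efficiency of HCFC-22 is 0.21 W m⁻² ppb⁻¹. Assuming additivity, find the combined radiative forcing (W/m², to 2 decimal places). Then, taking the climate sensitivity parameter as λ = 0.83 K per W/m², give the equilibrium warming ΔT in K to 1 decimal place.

CO₂: 4.84 × ln(837/416) = 4.84 × ln(2.01202) = 4.84 × 0.69914 = 3.3838 W/m².
CH₄: 0.036 × (√2351 − √721) = 0.036 × (48.4871 − 26.8514) = 0.036 × 21.6357 = 0.7789 W/m².
HCFC-22: Δ = 253 − 0 = 253 ppt = 0.253 ppb; ΔF = 0.21 × 0.253 = 0.0531 W/m².
Total ΔF = 3.3838 + 0.7789 + 0.0531 = 4.2158 W/m².
ΔT = λ ΔF = 0.83 × 4.22 = 3.5026 K.

ΔF = 4.22 W/m²; ΔT = 3.5 K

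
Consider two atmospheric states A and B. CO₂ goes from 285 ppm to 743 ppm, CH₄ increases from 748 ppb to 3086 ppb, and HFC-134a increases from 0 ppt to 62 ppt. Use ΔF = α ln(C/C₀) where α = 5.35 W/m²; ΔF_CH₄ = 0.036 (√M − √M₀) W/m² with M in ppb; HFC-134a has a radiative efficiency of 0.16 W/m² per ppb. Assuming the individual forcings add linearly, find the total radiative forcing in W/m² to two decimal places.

CO₂: 5.35 × ln(743/285) = 5.35 × ln(2.60702) = 5.35 × 0.95821 = 5.1264 W/m².
CH₄: 0.036 × (√3086 − √748) = 0.036 × (55.5518 − 27.3496) = 0.036 × 28.2022 = 1.0153 W/m².
HFC-134a: Δ = 62 − 0 = 62 ppt = 0.062 ppb; ΔF = 0.16 × 0.062 = 0.0099 W/m².
Total ΔF = 5.1264 + 1.0153 + 0.0099 = 6.1516 W/m².

ΔF = 6.15 W/m²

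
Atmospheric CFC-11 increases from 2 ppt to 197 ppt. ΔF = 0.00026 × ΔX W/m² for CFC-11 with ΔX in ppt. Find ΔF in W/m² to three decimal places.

CFC-11: ΔF = 0.00026 × (197 − 2) = 0.00026 × 195 = 0.0507 W/m².

ΔF = 0.051 W/m²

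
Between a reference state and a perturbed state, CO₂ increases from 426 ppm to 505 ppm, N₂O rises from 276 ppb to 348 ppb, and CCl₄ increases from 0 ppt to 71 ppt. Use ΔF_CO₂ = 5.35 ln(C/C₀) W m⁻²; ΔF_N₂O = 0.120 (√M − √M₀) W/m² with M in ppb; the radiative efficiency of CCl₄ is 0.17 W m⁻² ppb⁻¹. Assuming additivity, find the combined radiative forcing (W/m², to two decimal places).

CO₂: 5.35 × ln(505/426) = 5.35 × ln(1.18545) = 5.35 × 0.17012 = 0.9101 W/m².
N₂O: 0.120 × (√348 − √276) = 0.120 × (18.6548 − 16.6132) = 0.120 × 2.0416 = 0.2450 W/m².
CCl₄: Δ = 71 − 0 = 71 ppt = 0.071 ppb; ΔF = 0.17 × 0.071 = 0.0121 W/m².
Total ΔF = 0.9101 + 0.2450 + 0.0121 = 1.1672 W/m².

ΔF = 1.17 W/m²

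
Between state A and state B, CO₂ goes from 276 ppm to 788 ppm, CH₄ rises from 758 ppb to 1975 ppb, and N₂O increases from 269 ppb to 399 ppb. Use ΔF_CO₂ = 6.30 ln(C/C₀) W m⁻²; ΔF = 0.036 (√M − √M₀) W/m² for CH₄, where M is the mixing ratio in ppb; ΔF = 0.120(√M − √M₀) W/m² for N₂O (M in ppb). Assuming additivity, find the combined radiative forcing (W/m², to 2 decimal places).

ΔF = 7.65 W/m²

CO₂: 6.30 × ln(788/276) = 6.30 × ln(2.85507) = 6.30 × 1.04910 = 6.6093 W/m².
CH₄: 0.036 × (√1975 − √758) = 0.036 × (44.4410 − 27.5318) = 0.036 × 16.9092 = 0.6087 W/m².
N₂O: 0.120 × (√399 − √269) = 0.120 × (19.9750 − 16.4012) = 0.120 × 3.5738 = 0.4289 W/m².
Total ΔF = 6.6093 + 0.6087 + 0.4289 = 7.6469 W/m².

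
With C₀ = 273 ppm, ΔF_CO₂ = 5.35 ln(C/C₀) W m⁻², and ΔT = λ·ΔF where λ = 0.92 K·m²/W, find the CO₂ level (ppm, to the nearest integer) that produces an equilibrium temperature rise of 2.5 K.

C ≈ 454 ppm

Required forcing: ΔF = ΔT/λ = 2.5/0.92 = 2.7174 W/m².
Then ln(C/273) = ΔF/5.35 = 2.7174/5.35 = 0.50793.
So C = 273 × e^0.50793 = 273 × 1.66185 = 453.69 ppm.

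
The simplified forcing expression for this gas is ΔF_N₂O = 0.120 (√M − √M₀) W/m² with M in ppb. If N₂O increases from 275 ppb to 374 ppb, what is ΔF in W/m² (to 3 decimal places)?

ΔF = 0.331 W/m²

N₂O: 0.120 × (√374 − √275) = 0.120 × (19.3391 − 16.5831) = 0.120 × 2.7560 = 0.3307 W/m².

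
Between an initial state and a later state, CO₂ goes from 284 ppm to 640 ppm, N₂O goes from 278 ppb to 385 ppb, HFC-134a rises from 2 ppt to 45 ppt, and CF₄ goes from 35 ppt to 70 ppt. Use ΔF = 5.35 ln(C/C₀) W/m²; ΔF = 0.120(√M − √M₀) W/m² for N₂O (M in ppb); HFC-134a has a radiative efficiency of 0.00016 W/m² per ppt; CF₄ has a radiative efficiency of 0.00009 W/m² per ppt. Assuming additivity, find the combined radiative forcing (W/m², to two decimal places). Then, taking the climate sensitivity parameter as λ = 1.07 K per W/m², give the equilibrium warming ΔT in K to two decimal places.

ΔF = 4.71 W/m²; ΔT = 5.04 K

CO₂: 5.35 × ln(640/284) = 5.35 × ln(2.25352) = 5.35 × 0.81249 = 4.3468 W/m².
N₂O: 0.120 × (√385 − √278) = 0.120 × (19.6214 − 16.6733) = 0.120 × 2.9481 = 0.3538 W/m².
HFC-134a: ΔF = 0.00016 × (45 − 2) = 0.00016 × 43 = 0.0069 W/m².
CF₄: ΔF = 0.00009 × (70 − 35) = 0.00009 × 35 = 0.0032 W/m².
Total ΔF = 4.3468 + 0.3538 + 0.0069 + 0.0032 = 4.7107 W/m².
ΔT = λ ΔF = 1.07 × 4.71 = 5.0397 K.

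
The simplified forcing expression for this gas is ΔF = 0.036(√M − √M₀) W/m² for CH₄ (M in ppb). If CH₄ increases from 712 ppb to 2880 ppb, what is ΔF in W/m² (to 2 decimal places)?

ΔF = 0.97 W/m²

CH₄: 0.036 × (√2880 − √712) = 0.036 × (53.6656 − 26.6833) = 0.036 × 26.9823 = 0.9714 W/m².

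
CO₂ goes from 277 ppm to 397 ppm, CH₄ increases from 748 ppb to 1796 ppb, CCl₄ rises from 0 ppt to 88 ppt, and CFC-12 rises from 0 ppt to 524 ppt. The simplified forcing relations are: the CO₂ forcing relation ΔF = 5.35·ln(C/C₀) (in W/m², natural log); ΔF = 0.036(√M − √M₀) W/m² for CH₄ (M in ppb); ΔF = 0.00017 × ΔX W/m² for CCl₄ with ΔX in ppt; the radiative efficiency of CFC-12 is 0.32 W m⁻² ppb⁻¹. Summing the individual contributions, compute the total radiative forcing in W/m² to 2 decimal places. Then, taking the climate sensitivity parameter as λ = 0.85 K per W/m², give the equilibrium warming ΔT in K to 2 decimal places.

ΔF = 2.65 W/m²; ΔT = 2.25 K

CO₂: 5.35 × ln(397/277) = 5.35 × ln(1.43321) = 5.35 × 0.35992 = 1.9256 W/m².
CH₄: 0.036 × (√1796 − √748) = 0.036 × (42.3792 − 27.3496) = 0.036 × 15.0296 = 0.5411 W/m².
CCl₄: ΔF = 0.00017 × (88 − 0) = 0.00017 × 88 = 0.0150 W/m².
CFC-12: Δ = 524 − 0 = 524 ppt = 0.524 ppb; ΔF = 0.32 × 0.524 = 0.1677 W/m².
Total ΔF = 1.9256 + 0.5411 + 0.0150 + 0.1677 = 2.6494 W/m².
ΔT = λ ΔF = 0.85 × 2.65 = 2.2525 K.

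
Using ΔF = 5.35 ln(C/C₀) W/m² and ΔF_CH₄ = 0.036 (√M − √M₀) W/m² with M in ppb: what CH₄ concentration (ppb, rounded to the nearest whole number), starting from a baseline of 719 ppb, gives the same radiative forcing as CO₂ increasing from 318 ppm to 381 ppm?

M ≈ 2881 ppb

CO₂ forcing: 5.35 × ln(381/318) = 5.35 × 0.180748 = 0.96700 W/m².
Set 0.036(√M − √719) = 0.96700: √M = 0.96700/0.036 + √719 = 26.8611 + 26.8142 = 53.6753.
M = (53.6753)² = 2881.04 ppb.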